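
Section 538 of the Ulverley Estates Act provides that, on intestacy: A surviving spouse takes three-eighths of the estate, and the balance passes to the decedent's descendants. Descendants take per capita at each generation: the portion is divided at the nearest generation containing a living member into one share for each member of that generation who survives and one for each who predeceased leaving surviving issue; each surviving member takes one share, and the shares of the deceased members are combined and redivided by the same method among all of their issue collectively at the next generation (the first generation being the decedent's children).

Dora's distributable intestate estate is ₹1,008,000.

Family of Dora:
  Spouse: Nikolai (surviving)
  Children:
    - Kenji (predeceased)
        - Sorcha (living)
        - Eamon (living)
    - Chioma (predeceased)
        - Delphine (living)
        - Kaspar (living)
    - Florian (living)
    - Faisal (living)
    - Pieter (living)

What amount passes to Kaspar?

Kaspar receives ₹63,000.

Nikolai takes three-eighths of ₹1,008,000 = ₹378,000. The remaining ₹630,000 passes to the descendants.
The descendants' portion (₹630,000) is divided at the children's generation into 5 shares of ₹126,000. Florian, Faisal, and Pieter each take ₹126,000. The 2 shares of the deceased (Kenji and Chioma) are combined into a pool of ₹252,000.
That pool (₹252,000) is divided at the grandchildren's generation equally among Sorcha, Eamon, Delphine, and Kaspar: ₹63,000 each.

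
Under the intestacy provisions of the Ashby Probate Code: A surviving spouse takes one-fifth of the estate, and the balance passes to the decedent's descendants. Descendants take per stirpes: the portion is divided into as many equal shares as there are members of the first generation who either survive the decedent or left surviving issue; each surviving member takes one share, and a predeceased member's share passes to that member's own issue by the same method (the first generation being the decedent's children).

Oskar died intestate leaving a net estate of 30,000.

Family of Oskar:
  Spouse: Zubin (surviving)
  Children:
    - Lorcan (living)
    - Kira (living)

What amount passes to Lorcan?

Lorcan receives 12,000.

Zubin takes one-fifth of 30,000 = 6,000. The remaining 24,000 passes to the descendants.
The descendants' portion (24,000) is divided into 2 shares of 12,000: Lorcan and Kira each take 12,000.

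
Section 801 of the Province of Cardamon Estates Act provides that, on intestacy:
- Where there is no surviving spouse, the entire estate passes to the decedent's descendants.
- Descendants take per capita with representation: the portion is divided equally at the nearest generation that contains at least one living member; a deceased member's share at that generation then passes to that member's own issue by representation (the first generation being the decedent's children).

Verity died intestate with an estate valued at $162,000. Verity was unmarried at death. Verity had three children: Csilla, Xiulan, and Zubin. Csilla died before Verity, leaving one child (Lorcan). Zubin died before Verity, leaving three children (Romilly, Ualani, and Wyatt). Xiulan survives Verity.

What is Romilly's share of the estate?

The entire $162,000 passes to the descendants.
That amount ($162,000) is divided into 3 shares of $54,000: Xiulan takes $54,000; Csilla's $54,000 share passes to Csilla's issue; Zubin's $54,000 share passes to Zubin's issue.
Csilla's share ($54,000) passes entirely to Lorcan.
Zubin's share ($54,000) is divided into 3 shares of $18,000: Romilly, Ualani, and Wyatt each take $18,000.

Romilly receives $18,000.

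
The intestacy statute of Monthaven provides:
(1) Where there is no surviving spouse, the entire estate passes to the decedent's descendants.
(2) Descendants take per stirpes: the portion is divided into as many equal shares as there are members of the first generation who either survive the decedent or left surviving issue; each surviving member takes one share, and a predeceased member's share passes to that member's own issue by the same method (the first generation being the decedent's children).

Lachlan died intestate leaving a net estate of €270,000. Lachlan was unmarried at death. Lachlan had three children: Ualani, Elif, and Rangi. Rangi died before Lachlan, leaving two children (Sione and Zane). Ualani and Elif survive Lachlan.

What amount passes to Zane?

The entire €270,000 passes to the descendants.
That amount (€270,000) is divided into 3 shares of €90,000: Ualani and Elif each take €90,000; Rangi's €90,000 share passes to Rangi's issue.
Rangi's share (€90,000) is divided into 2 shares of €45,000: Sione and Zane each take €45,000.

Zane receives €45,000.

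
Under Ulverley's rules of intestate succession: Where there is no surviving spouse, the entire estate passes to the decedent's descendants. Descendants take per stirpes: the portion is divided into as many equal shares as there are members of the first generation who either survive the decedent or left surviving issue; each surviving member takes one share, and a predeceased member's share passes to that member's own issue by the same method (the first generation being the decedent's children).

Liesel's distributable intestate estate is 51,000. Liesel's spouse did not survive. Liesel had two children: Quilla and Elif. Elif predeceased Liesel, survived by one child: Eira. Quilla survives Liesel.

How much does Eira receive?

The entire 51,000 passes to the descendants.
That amount (51,000) is divided into 2 shares of 25,500: Quilla takes 25,500; Elif's 25,500 share passes to Elif's issue.
Elif's share (25,500) passes entirely to Eira.

Eira receives 25,500.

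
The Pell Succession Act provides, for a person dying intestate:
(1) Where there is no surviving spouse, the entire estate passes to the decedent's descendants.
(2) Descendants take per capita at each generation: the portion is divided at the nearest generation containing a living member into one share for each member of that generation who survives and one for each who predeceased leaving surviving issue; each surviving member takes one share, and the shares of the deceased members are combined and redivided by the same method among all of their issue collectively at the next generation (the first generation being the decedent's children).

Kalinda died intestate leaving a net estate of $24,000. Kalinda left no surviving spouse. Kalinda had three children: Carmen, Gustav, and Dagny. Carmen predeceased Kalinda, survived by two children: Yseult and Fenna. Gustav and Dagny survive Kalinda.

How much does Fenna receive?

Fenna receives $4,000.

The entire $24,000 passes to the descendants.
That amount ($24,000) is divided at the children's generation into 3 shares of $8,000. Gustav and Dagny each take $8,000. The remaining share for the deceased Carmen ($8,000) is carried to the next generation.
That pool ($8,000) is divided at the grandchildren's generation equally among Yseult and Fenna: $4,000 each.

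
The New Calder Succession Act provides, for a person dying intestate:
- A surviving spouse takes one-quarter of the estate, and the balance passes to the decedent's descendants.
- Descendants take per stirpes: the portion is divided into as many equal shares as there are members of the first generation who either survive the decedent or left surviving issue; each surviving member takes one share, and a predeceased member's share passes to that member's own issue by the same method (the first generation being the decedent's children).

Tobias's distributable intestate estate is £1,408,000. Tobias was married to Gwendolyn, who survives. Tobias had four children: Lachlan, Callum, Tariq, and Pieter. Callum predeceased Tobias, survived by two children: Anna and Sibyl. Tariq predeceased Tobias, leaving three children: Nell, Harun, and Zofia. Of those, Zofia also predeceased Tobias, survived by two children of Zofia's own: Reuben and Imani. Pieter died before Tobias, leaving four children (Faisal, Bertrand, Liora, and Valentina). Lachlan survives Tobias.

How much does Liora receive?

Liora receives £66,000.

Gwendolyn takes one-quarter of £1,408,000 = £352,000. The remaining £1,056,000 passes to the descendants.
The descendants' portion (£1,056,000) is divided into 4 shares of £264,000: Lachlan takes £264,000; Callum's £264,000 share passes to Callum's issue; Tariq's £264,000 share passes to Tariq's issue; Pieter's £264,000 share passes to Pieter's issue.
Callum's share (£264,000) is divided into 2 shares of £132,000: Anna and Sibyl each take £132,000.
Tariq's share (£264,000) is divided into 3 shares of £88,000: Nell and Harun each take £88,000; Zofia's £88,000 share passes to Zofia's issue.
Zofia's share (£88,000) is divided into 2 shares of £44,000: Reuben and Imani each take £44,000.
Pieter's share (£264,000) is divided into 4 shares of £66,000: Faisal, Bertrand, Liora, and Valentina each take £66,000.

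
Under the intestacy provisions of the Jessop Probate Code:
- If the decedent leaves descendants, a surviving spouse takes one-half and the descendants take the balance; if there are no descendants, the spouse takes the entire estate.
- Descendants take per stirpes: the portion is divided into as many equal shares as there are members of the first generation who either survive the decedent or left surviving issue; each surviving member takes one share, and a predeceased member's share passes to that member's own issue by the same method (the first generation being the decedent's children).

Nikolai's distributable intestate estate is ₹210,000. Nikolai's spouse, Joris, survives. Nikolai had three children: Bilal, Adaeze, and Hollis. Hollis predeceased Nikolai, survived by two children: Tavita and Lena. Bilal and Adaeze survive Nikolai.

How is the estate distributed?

Joris takes one-half of ₹210,000 = ₹105,000. The remaining ₹105,000 passes to the descendants.
The descendants' portion (₹105,000) is divided into 3 shares of ₹35,000: Bilal and Adaeze each take ₹35,000; Hollis's ₹35,000 share passes to Hollis's issue.
Hollis's share (₹35,000) is divided into 2 shares of ₹17,500: Tavita and Lena each take ₹17,500.

Joris: ₹105,000; Bilal: ₹35,000; Adaeze: ₹35,000; Tavita: ₹17,500; Lena: ₹17,500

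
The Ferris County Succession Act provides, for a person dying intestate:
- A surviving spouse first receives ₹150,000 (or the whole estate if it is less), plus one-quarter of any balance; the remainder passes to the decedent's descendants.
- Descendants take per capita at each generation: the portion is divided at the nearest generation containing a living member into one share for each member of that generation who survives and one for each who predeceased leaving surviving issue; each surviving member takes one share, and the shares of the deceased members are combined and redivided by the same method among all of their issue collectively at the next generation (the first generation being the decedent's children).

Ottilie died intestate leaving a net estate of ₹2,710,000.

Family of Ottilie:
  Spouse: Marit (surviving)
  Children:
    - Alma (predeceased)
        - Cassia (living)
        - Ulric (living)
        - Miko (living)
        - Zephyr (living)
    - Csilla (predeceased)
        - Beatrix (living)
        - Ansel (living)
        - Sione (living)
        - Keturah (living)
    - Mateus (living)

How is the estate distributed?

Marit: ₹790,000; Cassia: ₹160,000; Ulric: ₹160,000; Miko: ₹160,000; Zephyr: ₹160,000; Beatrix: ₹160,000; Ansel: ₹160,000; Sione: ₹160,000; Keturah: ₹160,000; Mateus: ₹640,000

Marit first takes ₹150,000, leaving a balance of ₹2,560,000. Marit then takes one-quarter of the balance (₹640,000), for a total of ₹790,000. The remaining ₹1,920,000 passes to the descendants.
The descendants' portion (₹1,920,000) is divided at the children's generation into 3 shares of ₹640,000. Mateus takes ₹640,000. The 2 shares of the deceased (Alma and Csilla) are combined into a pool of ₹1,280,000.
That pool (₹1,280,000) is divided at the grandchildren's generation equally among Cassia, Ulric, Miko, Zephyr, Beatrix, Ansel, Sione, and Keturah: ₹160,000 each.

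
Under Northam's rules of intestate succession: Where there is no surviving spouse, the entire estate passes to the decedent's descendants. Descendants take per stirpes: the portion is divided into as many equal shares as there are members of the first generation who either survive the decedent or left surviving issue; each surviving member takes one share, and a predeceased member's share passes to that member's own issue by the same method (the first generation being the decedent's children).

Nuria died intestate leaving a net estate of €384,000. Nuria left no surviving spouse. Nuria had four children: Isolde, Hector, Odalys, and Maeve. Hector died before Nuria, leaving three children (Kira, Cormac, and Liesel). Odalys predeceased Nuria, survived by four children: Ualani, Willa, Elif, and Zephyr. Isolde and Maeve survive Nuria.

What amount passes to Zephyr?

Zephyr receives €24,000.

The entire €384,000 passes to the descendants.
That amount (€384,000) is divided into 4 shares of €96,000: Isolde and Maeve each take €96,000; Hector's €96,000 share passes to Hector's issue; Odalys's €96,000 share passes to Odalys's issue.
Hector's share (€96,000) is divided into 3 shares of €32,000: Kira, Cormac, and Liesel each take €32,000.
Odalys's share (€96,000) is divided into 4 shares of €24,000: Ualani, Willa, Elif, and Zephyr each take €24,000.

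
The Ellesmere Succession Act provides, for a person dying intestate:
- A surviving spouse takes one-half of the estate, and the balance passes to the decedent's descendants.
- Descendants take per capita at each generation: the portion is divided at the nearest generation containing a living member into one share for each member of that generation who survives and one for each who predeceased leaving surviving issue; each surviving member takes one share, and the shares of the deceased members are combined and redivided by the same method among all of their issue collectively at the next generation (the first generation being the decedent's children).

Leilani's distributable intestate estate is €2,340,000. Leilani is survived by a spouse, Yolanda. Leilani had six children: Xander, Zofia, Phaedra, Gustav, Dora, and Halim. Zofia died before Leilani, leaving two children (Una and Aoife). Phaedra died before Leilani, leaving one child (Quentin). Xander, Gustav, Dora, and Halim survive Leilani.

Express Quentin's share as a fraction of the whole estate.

Yolanda takes one-half of €2,340,000 = €1,170,000. The remaining €1,170,000 passes to the descendants.
The descendants' portion (€1,170,000) is divided at the children's generation into 6 shares of €195,000. Xander, Gustav, Dora, and Halim each take €195,000. The 2 shares of the deceased (Zofia and Phaedra) are combined into a pool of €390,000.
That pool (€390,000) is divided at the grandchildren's generation equally among Una, Aoife, and Quentin: €130,000 each.

Quentin receives 1/18 of the estate.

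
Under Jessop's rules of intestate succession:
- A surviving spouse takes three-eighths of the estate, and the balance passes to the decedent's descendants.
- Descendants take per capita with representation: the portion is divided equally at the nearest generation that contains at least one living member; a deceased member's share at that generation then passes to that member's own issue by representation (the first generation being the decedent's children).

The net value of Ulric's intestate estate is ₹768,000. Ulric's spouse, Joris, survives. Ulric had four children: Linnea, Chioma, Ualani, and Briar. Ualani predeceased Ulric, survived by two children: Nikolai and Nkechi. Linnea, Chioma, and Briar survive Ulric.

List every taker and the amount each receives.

Joris: ₹288,000; Linnea: ₹120,000; Chioma: ₹120,000; Nikolai: ₹60,000; Nkechi: ₹60,000; Briar: ₹120,000

Joris takes three-eighths of ₹768,000 = ₹288,000. The remaining ₹480,000 passes to the descendants.
The descendants' portion (₹480,000) is divided into 4 shares of ₹120,000: Linnea, Chioma, and Briar each take ₹120,000; Ualani's ₹120,000 share passes to Ualani's issue.
Ualani's share (₹120,000) is divided into 2 shares of ₹60,000: Nikolai and Nkechi each take ₹60,000.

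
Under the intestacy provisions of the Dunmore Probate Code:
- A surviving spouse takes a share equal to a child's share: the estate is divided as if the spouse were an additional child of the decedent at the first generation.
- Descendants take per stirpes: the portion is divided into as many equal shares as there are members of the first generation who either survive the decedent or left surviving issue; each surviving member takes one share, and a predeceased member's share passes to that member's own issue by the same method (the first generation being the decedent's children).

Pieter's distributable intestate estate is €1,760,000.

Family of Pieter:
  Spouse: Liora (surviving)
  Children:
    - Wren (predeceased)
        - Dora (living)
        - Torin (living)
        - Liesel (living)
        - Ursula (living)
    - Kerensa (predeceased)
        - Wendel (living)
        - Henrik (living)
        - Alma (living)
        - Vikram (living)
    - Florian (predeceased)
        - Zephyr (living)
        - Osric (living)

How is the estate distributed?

The spouse counts as an additional share at the children's level, so there are 4 primary shares of €440,000. Liora takes one such share (€440,000).
The children's combined portion (€1,320,000) is divided into 3 shares of €440,000: Wren's €440,000 share passes to Wren's issue; Kerensa's €440,000 share passes to Kerensa's issue; Florian's €440,000 share passes to Florian's issue.
Wren's share (€440,000) is divided into 4 shares of €110,000: Dora, Torin, Liesel, and Ursula each take €110,000.
Kerensa's share (€440,000) is divided into 4 shares of €110,000: Wendel, Henrik, Alma, and Vikram each take €110,000.
Florian's share (€440,000) is divided into 2 shares of €220,000: Zephyr and Osric each take €220,000.

Liora: €440,000; Dora: €110,000; Torin: €110,000; Liesel: €110,000; Ursula: €110,000; Wendel: €110,000; Henrik: €110,000; Alma: €110,000; Vikram: €110,000; Zephyr: €220,000; Osric: €220,000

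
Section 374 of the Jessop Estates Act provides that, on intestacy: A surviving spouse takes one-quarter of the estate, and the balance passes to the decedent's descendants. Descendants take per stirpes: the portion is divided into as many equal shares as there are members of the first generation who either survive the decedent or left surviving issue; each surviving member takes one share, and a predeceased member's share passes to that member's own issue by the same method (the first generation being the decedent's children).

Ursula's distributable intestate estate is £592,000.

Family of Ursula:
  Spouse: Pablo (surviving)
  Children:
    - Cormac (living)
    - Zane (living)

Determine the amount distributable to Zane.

Zane receives £222,000.

Pablo takes one-quarter of £592,000 = £148,000. The remaining £444,000 passes to the descendants.
The descendants' portion (£444,000) is divided into 2 shares of £222,000: Cormac and Zane each take £222,000.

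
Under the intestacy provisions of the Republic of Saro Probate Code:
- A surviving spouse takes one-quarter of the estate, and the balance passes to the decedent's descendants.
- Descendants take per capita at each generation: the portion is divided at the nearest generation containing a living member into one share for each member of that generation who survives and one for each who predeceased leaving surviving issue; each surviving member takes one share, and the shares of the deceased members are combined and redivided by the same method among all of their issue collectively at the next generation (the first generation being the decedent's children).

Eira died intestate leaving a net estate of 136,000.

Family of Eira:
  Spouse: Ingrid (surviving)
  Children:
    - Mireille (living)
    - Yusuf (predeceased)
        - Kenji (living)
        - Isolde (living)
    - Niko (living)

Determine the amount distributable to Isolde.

Isolde receives 17,000.

Ingrid takes one-quarter of 136,000 = 34,000. The remaining 102,000 passes to the descendants.
The descendants' portion (102,000) is divided at the children's generation into 3 shares of 34,000. Mireille and Niko each take 34,000. The remaining share for the deceased Yusuf (34,000) is carried to the next generation.
That pool (34,000) is divided at the grandchildren's generation equally among Kenji and Isolde: 17,000 each.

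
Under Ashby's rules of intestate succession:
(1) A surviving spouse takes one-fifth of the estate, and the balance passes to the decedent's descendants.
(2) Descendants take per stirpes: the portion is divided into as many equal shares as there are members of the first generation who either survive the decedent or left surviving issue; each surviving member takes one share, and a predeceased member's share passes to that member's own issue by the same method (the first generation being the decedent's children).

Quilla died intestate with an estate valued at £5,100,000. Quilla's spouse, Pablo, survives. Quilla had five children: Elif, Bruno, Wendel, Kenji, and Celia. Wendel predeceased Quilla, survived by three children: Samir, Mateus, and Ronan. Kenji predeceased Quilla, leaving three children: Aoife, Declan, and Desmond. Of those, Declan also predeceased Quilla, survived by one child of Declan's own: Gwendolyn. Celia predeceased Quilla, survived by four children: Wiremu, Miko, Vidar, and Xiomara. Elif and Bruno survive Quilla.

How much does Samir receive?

Pablo takes one-fifth of £5,100,000 = £1,020,000. The remaining £4,080,000 passes to the descendants.
The descendants' portion (£4,080,000) is divided into 5 shares of £816,000: Elif and Bruno each take £816,000; Wendel's £816,000 share passes to Wendel's issue; Kenji's £816,000 share passes to Kenji's issue; Celia's £816,000 share passes to Celia's issue.
Wendel's share (£816,000) is divided into 3 shares of £272,000: Samir, Mateus, and Ronan each take £272,000.
Kenji's share (£816,000) is divided into 3 shares of £272,000: Aoife and Desmond each take £272,000; Declan's £272,000 share passes to Declan's issue.
Declan's share (£272,000) passes entirely to Gwendolyn.
Celia's share (£816,000) is divided into 4 shares of £204,000: Wiremu, Miko, Vidar, and Xiomara each take £204,000.

Samir receives £272,000.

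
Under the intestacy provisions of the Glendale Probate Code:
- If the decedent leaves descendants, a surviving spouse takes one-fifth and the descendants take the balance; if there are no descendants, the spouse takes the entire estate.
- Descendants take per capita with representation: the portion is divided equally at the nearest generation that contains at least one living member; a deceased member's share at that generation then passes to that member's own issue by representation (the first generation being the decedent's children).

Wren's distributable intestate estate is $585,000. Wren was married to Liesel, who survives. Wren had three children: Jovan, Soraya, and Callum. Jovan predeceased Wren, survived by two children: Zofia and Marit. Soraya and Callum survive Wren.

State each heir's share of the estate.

Liesel takes one-fifth of $585,000 = $117,000. The remaining $468,000 passes to the descendants.
The descendants' portion ($468,000) is divided into 3 shares of $156,000: Soraya and Callum each take $156,000; Jovan's $156,000 share passes to Jovan's issue.
Jovan's share ($156,000) is divided into 2 shares of $78,000: Zofia and Marit each take $78,000.

Liesel: $117,000; Zofia: $78,000; Marit: $78,000; Soraya: $156,000; Callum: $156,000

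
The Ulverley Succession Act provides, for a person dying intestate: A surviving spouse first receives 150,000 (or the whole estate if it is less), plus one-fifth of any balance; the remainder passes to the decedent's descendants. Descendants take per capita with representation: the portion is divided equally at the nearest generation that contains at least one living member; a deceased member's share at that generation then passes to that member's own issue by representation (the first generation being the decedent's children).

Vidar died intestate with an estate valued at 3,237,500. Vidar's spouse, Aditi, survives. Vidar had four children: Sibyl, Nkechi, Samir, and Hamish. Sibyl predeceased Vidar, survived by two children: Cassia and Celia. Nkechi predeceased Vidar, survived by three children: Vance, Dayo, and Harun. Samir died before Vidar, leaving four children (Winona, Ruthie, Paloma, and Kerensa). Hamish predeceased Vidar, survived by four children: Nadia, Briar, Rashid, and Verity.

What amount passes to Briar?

Aditi first takes 150,000, leaving a balance of 3,087,500. Aditi then takes one-fifth of the balance (617,500), for a total of 767,500. The remaining 2,470,000 passes to the descendants.
No child survives, so the initial division is made at the grandchildren's generation.
The descendants' portion (2,470,000) is divided into 13 shares of 190,000: Cassia, Celia, Vance, Dayo, Harun, Winona, Ruthie, Paloma, Kerensa, Nadia, Briar, Rashid, and Verity each take 190,000.

Briar receives 190,000.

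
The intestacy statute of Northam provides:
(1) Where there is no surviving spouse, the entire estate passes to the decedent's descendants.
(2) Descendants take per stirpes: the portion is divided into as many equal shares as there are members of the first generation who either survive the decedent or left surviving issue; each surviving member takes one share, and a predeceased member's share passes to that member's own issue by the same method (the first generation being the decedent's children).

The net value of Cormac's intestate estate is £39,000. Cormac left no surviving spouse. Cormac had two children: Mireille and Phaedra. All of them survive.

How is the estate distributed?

Mireille: £19,500; Phaedra: £19,500

The entire £39,000 passes to the descendants.
That amount (£39,000) is divided into 2 shares of £19,500: Mireille and Phaedra each take £19,500.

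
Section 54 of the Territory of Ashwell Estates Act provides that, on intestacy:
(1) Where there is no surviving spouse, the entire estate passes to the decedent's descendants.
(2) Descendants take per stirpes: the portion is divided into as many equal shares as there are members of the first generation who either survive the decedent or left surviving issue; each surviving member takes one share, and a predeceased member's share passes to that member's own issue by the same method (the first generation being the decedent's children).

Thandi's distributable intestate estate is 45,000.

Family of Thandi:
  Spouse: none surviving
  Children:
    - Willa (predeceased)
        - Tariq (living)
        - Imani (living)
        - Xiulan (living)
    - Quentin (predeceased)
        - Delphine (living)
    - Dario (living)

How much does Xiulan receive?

Xiulan receives 5,000.

The entire 45,000 passes to the descendants.
That amount (45,000) is divided into 3 shares of 15,000: Dario takes 15,000; Willa's 15,000 share passes to Willa's issue; Quentin's 15,000 share passes to Quentin's issue.
Willa's share (15,000) is divided into 3 shares of 5,000: Tariq, Imani, and Xiulan each take 5,000.
Quentin's share (15,000) passes entirely to Delphine.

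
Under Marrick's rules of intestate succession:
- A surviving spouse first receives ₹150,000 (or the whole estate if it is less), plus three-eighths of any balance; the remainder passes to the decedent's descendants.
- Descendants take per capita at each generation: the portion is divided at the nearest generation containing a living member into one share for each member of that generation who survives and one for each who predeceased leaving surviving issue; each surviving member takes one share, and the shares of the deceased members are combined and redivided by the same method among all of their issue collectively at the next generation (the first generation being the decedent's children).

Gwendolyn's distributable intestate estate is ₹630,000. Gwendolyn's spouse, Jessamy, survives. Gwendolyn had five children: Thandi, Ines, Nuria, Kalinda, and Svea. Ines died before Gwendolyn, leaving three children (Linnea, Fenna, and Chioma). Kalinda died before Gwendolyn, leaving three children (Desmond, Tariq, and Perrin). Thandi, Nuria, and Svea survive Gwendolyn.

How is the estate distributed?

Jessamy: ₹330,000; Thandi: ₹60,000; Linnea: ₹20,000; Fenna: ₹20,000; Chioma: ₹20,000; Nuria: ₹60,000; Desmond: ₹20,000; Tariq: ₹20,000; Perrin: ₹20,000; Svea: ₹60,000

Jessamy first takes ₹150,000, leaving a balance of ₹480,000. Jessamy then takes three-eighths of the balance (₹180,000), for a total of ₹330,000. The remaining ₹300,000 passes to the descendants.
The descendants' portion (₹300,000) is divided at the children's generation into 5 shares of ₹60,000. Thandi, Nuria, and Svea each take ₹60,000. The 2 shares of the deceased (Ines and Kalinda) are combined into a pool of ₹120,000.
That pool (₹120,000) is divided at the grandchildren's generation equally among Linnea, Fenna, Chioma, Desmond, Tariq, and Perrin: ₹20,000 each.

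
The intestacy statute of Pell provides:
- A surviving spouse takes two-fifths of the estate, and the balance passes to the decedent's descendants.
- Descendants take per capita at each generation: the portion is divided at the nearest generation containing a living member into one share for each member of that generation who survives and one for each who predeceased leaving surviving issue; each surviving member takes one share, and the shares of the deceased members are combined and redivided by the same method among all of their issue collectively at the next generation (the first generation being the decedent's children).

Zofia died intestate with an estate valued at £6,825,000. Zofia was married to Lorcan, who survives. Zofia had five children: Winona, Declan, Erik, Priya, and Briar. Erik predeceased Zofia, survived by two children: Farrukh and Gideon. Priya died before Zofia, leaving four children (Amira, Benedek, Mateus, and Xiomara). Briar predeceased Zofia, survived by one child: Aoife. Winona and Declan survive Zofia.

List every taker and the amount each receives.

Lorcan takes two-fifths of £6,825,000 = £2,730,000. The remaining £4,095,000 passes to the descendants.
The descendants' portion (£4,095,000) is divided at the children's generation into 5 shares of £819,000. Winona and Declan each take £819,000. The 3 shares of the deceased (Erik, Priya, and Briar) are combined into a pool of £2,457,000.
That pool (£2,457,000) is divided at the grandchildren's generation equally among Farrukh, Gideon, Amira, Benedek, Mateus, Xiomara, and Aoife: £351,000 each.

Lorcan: £2,730,000; Winona: £819,000; Declan: £819,000; Farrukh: £351,000; Gideon: £351,000; Amira: £351,000; Benedek: £351,000; Mateus: £351,000; Xiomara: £351,000; Aoife: £351,000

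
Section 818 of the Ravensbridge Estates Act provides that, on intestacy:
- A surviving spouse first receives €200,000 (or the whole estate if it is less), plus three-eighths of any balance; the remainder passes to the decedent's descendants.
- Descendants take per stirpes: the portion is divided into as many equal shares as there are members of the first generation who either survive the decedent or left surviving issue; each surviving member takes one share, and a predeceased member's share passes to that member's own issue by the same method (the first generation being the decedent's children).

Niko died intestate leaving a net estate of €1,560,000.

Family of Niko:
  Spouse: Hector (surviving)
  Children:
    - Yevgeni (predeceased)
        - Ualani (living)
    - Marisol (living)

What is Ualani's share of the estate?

Ualani receives €425,000.

Hector first takes €200,000, leaving a balance of €1,360,000. Hector then takes three-eighths of the balance (€510,000), for a total of €710,000. The remaining €850,000 passes to the descendants.
The descendants' portion (€850,000) is divided into 2 shares of €425,000: Marisol takes €425,000; Yevgeni's €425,000 share passes to Yevgeni's issue.
Yevgeni's share (€425,000) passes entirely to Ualani.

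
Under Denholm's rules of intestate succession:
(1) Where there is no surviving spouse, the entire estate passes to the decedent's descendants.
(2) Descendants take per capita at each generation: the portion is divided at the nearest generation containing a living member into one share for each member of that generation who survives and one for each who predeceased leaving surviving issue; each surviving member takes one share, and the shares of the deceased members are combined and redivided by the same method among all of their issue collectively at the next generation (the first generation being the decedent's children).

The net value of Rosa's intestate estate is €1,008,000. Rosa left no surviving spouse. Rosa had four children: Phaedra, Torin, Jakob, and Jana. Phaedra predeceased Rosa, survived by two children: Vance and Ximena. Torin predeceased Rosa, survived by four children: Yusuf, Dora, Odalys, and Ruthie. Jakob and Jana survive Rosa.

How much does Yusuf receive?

Yusuf receives €84,000.

The entire €1,008,000 passes to the descendants.
That amount (€1,008,000) is divided at the children's generation into 4 shares of €252,000. Jakob and Jana each take €252,000. The 2 shares of the deceased (Phaedra and Torin) are combined into a pool of €504,000.
That pool (€504,000) is divided at the grandchildren's generation equally among Vance, Ximena, Yusuf, Dora, Odalys, and Ruthie: €84,000 each.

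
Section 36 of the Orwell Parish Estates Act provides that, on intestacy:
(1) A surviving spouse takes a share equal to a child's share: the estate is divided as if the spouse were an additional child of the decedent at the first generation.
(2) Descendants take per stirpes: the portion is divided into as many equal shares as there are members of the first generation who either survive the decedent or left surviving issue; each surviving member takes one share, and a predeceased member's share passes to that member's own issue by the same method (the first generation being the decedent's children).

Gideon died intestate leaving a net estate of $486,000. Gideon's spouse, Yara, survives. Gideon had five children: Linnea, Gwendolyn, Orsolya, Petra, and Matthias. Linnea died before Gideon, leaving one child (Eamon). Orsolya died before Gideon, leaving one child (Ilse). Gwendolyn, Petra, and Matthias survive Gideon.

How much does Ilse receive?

Ilse receives $81,000.

The spouse counts as an additional share at the children's level, so there are 6 primary shares of $81,000. Yara takes one such share ($81,000).
The children's combined portion ($405,000) is divided into 5 shares of $81,000: Gwendolyn, Petra, and Matthias each take $81,000; Linnea's $81,000 share passes to Linnea's issue; Orsolya's $81,000 share passes to Orsolya's issue.
Linnea's share ($81,000) passes entirely to Eamon.
Orsolya's share ($81,000) passes entirely to Ilse.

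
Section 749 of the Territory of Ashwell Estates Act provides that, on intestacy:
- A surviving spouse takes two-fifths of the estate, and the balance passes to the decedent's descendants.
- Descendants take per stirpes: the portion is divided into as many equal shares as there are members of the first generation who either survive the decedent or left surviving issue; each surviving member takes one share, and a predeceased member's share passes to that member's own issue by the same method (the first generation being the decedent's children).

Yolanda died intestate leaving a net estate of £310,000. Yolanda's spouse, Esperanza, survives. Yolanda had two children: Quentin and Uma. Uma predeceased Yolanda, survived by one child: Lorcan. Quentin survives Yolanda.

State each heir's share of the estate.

Esperanza takes two-fifths of £310,000 = £124,000. The remaining £186,000 passes to the descendants.
The descendants' portion (£186,000) is divided into 2 shares of £93,000: Quentin takes £93,000; Uma's £93,000 share passes to Uma's issue.
Uma's share (£93,000) passes entirely to Lorcan.

Esperanza: £124,000; Quentin: £93,000; Lorcan: £93,000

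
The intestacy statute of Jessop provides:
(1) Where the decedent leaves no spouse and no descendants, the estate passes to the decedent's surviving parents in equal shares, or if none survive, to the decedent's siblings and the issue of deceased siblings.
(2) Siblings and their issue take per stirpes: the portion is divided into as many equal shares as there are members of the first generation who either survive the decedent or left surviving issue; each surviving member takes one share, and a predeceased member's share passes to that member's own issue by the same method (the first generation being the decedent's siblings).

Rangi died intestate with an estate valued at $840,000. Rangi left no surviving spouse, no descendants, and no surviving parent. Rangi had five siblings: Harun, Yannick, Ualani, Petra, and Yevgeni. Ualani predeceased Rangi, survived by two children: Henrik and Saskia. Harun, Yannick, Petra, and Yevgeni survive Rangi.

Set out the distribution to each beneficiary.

Harun: $168,000; Yannick: $168,000; Henrik: $84,000; Saskia: $84,000; Petra: $168,000; Yevgeni: $168,000

The entire $840,000 passes to the siblings and their issue.
That amount ($840,000) is divided into 5 shares of $168,000: Harun, Yannick, Petra, and Yevgeni each take $168,000; Ualani's $168,000 share passes to Ualani's issue.
Ualani's share ($168,000) is divided into 2 shares of $84,000: Henrik and Saskia each take $84,000.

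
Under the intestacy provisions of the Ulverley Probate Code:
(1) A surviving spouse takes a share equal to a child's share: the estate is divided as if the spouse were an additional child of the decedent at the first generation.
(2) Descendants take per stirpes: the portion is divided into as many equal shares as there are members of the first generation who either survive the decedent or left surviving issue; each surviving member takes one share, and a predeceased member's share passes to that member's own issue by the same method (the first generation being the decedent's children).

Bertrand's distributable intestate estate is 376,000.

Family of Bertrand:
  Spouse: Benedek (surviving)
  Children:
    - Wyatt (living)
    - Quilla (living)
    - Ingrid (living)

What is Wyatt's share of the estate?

The spouse counts as an additional share at the children's level, so there are 4 primary shares of 94,000. Benedek takes one such share (94,000).
The children's combined portion (282,000) is divided into 3 shares of 94,000: Wyatt, Quilla, and Ingrid each take 94,000.

Wyatt receives 94,000.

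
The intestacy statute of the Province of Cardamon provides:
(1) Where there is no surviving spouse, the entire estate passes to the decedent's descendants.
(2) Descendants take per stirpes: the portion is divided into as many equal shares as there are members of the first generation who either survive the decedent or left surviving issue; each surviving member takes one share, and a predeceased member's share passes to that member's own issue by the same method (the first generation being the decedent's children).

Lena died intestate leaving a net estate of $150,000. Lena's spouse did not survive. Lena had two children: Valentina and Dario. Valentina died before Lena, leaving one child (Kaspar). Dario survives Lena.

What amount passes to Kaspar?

The entire $150,000 passes to the descendants.
That amount ($150,000) is divided into 2 shares of $75,000: Dario takes $75,000; Valentina's $75,000 share passes to Valentina's issue.
Valentina's share ($75,000) passes entirely to Kaspar.

Kaspar receives $75,000.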